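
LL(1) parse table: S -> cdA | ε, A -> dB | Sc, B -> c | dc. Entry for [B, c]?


For [B, c]: 'c' ∈ FIRST(c)
Entry: B -> c


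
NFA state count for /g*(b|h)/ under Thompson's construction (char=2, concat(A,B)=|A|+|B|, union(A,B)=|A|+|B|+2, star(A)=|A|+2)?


Syntax tree has 3 char leaf(s), 1 union(s), 1 star(s)
chars contribute 3×2 = 6; each union adds +2; each star adds +2
Total: 6 + 2 + 2 = 10 states


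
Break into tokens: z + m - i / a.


Scan left to right, longest-match per lexeme
Tokens: ID(z), OP(+), ID(m), OP(-), ID(i), OP(/), ID(a)


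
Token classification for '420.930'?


Pattern: digits with a decimal point
Type: FLOAT_LITERAL


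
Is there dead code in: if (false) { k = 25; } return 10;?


condition is constant false, so the whole block is unreachable
Dead: 'if (false) { k = 25; }'


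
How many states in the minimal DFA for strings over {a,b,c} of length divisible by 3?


Track length mod 3: states 0..2, accept at 0
Minimal DFA: 3 states


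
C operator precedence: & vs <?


'<' is relational (level 7); '&' is bitwise AND (level 5)
Higher level binds tighter
'<' has higher precedence than '&'


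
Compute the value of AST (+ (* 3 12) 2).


Evaluate inner: (* 3 12) = 36
Evaluate root: (+ 36 2) = 38
Result: 38


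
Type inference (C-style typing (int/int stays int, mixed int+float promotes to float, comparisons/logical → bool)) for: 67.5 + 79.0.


Operand types: float + float
Rule: mixed int/float promotes to float; int/int stays int
Result type: float


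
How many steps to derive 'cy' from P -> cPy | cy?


Derivation: P => cy
Steps: 1


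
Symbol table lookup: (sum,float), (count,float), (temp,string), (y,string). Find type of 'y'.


Lookup 'y' → type string


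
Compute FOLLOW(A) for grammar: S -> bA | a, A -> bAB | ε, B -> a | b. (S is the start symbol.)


$ ∈ FOLLOW(S). For each A -> αBβ: add FIRST(β)\{ε} to FOLLOW(B); if β nullable, add FOLLOW(A).
FOLLOW(A) = {$, a, b}


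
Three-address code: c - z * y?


Break into single-operator statements:
t1 = z * y
t2 = c - t1


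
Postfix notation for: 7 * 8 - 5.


Left to right (same or higher precedence on left)
Postfix: 7 8 * 5 -


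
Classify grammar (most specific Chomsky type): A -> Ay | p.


Left-linear: every RHS is a terminal or one nonterminal followed by a terminal
Classification: Type 3 (Regular)


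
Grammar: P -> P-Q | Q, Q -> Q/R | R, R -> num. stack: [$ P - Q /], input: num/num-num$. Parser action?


no handle; shift 'num'
Action: shift


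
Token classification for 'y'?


Pattern: letter/underscore followed by alphanumerics, not a keyword
Type: IDENTIFIER


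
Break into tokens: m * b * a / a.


Scan left to right, longest-match per lexeme
Tokens: ID(m), OP(*), ID(b), OP(*), ID(a), OP(/), ID(a)


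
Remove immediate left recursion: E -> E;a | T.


Left-recursive alternatives: E;a; non-recursive: T
Introduce E': E -> TE', E' -> ;aE' | ε


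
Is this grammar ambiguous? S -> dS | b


right-linear, alternatives start with distinct terminals 'd' vs 'b': unique leftmost derivation
Unambiguous


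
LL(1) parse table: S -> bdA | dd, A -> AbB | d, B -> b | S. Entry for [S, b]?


For [S, b]: 'b' ∈ FIRST(bdA)
Entry: S -> bdA


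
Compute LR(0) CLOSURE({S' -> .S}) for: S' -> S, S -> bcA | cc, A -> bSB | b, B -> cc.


Start: S' -> .S
For each item with dot before a nonterminal B, add B -> .γ for every B-production
Closure: [S' -> .S, S -> .bcA, S -> .cc]


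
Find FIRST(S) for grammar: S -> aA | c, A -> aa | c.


Per alternative of S: FIRST(aA) = {a}; FIRST(c) = {c}
FIRST(S) = {a, c}


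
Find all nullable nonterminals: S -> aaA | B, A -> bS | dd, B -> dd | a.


A nonterminal is nullable iff some alternative derives ε (directly, or every symbol in it is nullable)
Nullable: {}


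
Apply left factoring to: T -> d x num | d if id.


Common prefix: 'd'
Factored: T -> d T', T' -> x num | if id


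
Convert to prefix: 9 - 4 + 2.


left-to-right (same/higher precedence on left): tree is (+ (- 9 4) 2)
Prefix: + - 9 4 2


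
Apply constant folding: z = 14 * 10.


14 * 10 = 140 at compile time
Optimized: z = 140


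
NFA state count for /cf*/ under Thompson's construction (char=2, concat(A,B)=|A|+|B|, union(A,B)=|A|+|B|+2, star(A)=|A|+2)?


Syntax tree has 2 char leaf(s), 0 union(s), 1 star(s)
chars contribute 2×2 = 4; each union adds +2; each star adds +2
Total: 4 + 0 + 2 = 6 states


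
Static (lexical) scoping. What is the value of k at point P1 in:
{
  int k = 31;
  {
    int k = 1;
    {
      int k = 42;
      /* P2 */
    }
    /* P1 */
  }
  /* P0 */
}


k declared in the same block as P1
k = 1


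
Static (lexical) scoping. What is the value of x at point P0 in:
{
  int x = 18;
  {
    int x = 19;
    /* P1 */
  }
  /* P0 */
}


x declared in the same block as P0
x = 18


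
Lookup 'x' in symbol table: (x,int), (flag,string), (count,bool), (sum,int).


Lookup 'x' → type int


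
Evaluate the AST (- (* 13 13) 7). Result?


Evaluate inner: (* 13 13) = 169
Evaluate root: (- 169 7) = 162
Result: 162


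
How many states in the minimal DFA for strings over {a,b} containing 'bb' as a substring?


KMP-style automaton: 2 progress states + 1 absorbing accept = 3
Minimal DFA: 3 states


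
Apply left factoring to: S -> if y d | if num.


Common prefix: 'if'
Factored: S -> if S', S' -> y d | num


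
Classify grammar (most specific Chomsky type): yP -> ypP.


LHS has context (more than one symbol) and |LHS| ≤ |RHS|
Classification: Type 1 (Context-Sensitive)


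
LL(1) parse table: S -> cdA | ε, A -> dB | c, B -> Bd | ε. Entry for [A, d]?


For [A, d]: 'd' ∈ FIRST(dB)
Entry: A -> dB


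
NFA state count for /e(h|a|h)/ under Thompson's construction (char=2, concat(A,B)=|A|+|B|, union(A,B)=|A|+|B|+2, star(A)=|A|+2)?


Syntax tree has 4 char leaf(s), 2 union(s), 0 star(s)
chars contribute 4×2 = 8; each union adds +2; each star adds +2
Total: 8 + 4 + 0 = 12 states


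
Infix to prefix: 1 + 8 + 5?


left-to-right (same/higher precedence on left): tree is (+ (+ 1 8) 5)
Prefix: + + 1 8 5


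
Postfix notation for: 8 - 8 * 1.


* has higher precedence, evaluate 8*1 first
Postfix: 8 8 1 * -


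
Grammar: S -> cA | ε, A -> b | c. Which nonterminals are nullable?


A nonterminal is nullable iff some alternative derives ε (directly, or every symbol in it is nullable)
Nullable: {S}


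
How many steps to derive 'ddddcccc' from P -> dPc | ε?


Derivation: P => dPc => ddPcc => dddPccc => ddddPcccc => ddddcccc
Steps: 5


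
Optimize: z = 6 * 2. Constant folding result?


6 * 2 = 12 at compile time
Optimized: z = 12


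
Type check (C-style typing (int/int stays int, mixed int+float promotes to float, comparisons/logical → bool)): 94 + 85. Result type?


Operand types: int + int
Rule: mixed int/float promotes to float; int/int stays int
Result type: int


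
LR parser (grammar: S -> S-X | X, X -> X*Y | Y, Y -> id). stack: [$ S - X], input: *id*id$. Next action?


'*' can extend X; shift to build X -> X*Y
Action: shift


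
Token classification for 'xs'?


Pattern: letter/underscore followed by alphanumerics, not a keyword
Type: IDENTIFIER


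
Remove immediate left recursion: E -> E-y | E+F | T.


Left-recursive alternatives: E-y, E+F; non-recursive: T
Introduce E': E -> TE', E' -> -yE' | +FE' | ε


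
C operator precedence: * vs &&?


'*' is multiplicative (level 10); '&&' is logical AND (level 2)
Higher level binds tighter
'*' has higher precedence than '&&'


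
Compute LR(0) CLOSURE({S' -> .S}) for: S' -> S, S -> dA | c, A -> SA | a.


Start: S' -> .S
For each item with dot before a nonterminal B, add B -> .γ for every B-production
Closure: [S' -> .S, S -> .dA, S -> .c]


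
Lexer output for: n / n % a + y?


Scan left to right, longest-match per lexeme
Tokens: ID(n), OP(/), ID(n), OP(%), ID(a), OP(+), ID(y)


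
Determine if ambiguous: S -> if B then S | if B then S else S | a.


dangling else: 'if B then if B then a else a' parses two ways
Ambiguous


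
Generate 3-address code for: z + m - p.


Break into single-operator statements:
t1 = z + m
t2 = t1 - p


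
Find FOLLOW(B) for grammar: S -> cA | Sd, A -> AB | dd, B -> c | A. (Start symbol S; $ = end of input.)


$ ∈ FOLLOW(S). For each A -> αBβ: add FIRST(β)\{ε} to FOLLOW(B); if β nullable, add FOLLOW(A).
FOLLOW(B) = {$, c, d}


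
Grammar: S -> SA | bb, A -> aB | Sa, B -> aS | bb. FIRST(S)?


Per alternative of S: FIRST(SA) = {b}; FIRST(bb) = {b}
FIRST(S) = {b}


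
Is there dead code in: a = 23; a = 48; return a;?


first assignment to a is overwritten before any read
Dead: 'a = 23'


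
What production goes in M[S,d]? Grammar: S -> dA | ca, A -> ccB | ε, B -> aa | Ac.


For [S, d]: 'd' ∈ FIRST(dA)
Entry: S -> dA


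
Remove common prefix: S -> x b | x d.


Common prefix: 'x'
Factored: S -> x S', S' -> b | d


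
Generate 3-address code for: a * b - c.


Break into single-operator statements:
t1 = a * b
t2 = t1 - c


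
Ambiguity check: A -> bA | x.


right-linear, alternatives start with distinct terminals 'b' vs 'x': unique leftmost derivation
Unambiguous


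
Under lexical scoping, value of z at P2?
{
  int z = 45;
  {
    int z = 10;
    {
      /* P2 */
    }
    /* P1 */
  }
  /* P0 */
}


P2's block does not declare z; resolves to the enclosing declaration at depth 1
z = 10


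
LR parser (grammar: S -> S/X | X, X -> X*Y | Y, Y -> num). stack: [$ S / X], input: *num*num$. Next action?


'*' can extend X; shift to build X -> X*Y
Action: shift


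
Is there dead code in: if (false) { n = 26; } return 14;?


condition is constant false, so the whole block is unreachable
Dead: 'if (false) { n = 26; }'


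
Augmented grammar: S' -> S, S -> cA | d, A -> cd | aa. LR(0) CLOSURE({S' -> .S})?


Start: S' -> .S
For each item with dot before a nonterminal B, add B -> .γ for every B-production
Closure: [S' -> .S, S -> .cA, S -> .d]


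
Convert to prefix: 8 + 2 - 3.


left-to-right (same/higher precedence on left): tree is (- (+ 8 2) 3)
Prefix: - + 8 2 3


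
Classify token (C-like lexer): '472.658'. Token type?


Pattern: digits with a decimal point
Type: FLOAT_LITERAL


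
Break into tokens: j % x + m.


Scan left to right, longest-match per lexeme
Tokens: ID(j), OP(%), ID(x), OP(+), ID(m)


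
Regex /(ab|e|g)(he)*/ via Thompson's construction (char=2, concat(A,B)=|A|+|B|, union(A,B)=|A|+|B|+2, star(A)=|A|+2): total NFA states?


Syntax tree has 6 char leaf(s), 2 union(s), 1 star(s)
chars contribute 6×2 = 12; each union adds +2; each star adds +2
Total: 12 + 4 + 2 = 18 states


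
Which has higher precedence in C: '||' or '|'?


'|' is bitwise OR (level 3); '||' is logical OR (level 1)
Higher level binds tighter
'|' has higher precedence than '||'


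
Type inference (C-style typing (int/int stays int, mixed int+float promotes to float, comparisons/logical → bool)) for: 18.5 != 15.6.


Operand types: float != float
Rule: comparison yields bool
Result type: bool


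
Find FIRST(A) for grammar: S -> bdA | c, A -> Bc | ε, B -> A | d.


Per alternative of A: FIRST(Bc) = {c, d}; FIRST(ε) = {ε}
FIRST(A) = {c, d, ε}


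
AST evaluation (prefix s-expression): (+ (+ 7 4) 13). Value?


Evaluate inner: (+ 7 4) = 11
Evaluate root: (+ 11 13) = 24
Result: 24


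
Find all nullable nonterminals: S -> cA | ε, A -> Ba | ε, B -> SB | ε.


A nonterminal is nullable iff some alternative derives ε (directly, or every symbol in it is nullable)
Nullable: {A, B, S}


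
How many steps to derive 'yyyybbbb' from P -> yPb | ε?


Derivation: P => yPb => yyPbb => yyyPbbb => yyyyPbbbb => yyyybbbb
Steps: 5


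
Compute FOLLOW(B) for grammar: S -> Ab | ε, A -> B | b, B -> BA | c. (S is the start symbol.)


$ ∈ FOLLOW(S). For each A -> αBβ: add FIRST(β)\{ε} to FOLLOW(B); if β nullable, add FOLLOW(A).
FOLLOW(B) = {b, c}


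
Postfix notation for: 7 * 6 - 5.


Left to right (same or higher precedence on left)
Postfix: 7 6 * 5 -


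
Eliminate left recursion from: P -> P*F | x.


Left-recursive alternatives: P*F; non-recursive: x
Introduce P': P -> xP', P' -> *FP' | ε


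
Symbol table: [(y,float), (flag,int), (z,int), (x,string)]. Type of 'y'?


Lookup 'y' → type float


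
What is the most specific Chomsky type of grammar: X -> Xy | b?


Left-linear: every RHS is a terminal or one nonterminal followed by a terminal
Classification: Type 3 (Regular)


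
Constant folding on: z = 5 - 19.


5 - 19 = -14 at compile time
Optimized: z = -14


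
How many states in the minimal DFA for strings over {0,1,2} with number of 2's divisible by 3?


Track (count of 2) mod 3: states 0..2, accept at 0
Minimal DFA: 3 states


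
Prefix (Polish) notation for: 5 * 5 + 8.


left-to-right (same/higher precedence on left): tree is (+ (* 5 5) 8)
Prefix: + * 5 5 8


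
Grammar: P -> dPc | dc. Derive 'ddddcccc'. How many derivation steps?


Derivation: P => dPc => ddPcc => dddPccc => ddddcccc
Steps: 4


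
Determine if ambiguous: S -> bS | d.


right-linear, alternatives start with distinct terminals 'b' vs 'd': unique leftmost derivation
Unambiguous


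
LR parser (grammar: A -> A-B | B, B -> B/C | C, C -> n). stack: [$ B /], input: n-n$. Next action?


no handle; shift 'n'
Action: shift


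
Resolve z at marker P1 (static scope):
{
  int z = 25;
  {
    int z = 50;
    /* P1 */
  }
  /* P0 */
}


z declared in the same block as P1
z = 50


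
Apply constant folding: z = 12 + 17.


12 + 17 = 29 at compile time
Optimized: z = 29


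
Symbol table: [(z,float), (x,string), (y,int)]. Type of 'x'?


Lookup 'x' → type string


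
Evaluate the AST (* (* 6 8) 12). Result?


Evaluate inner: (* 6 8) = 48
Evaluate root: (* 48 12) = 576
Result: 576


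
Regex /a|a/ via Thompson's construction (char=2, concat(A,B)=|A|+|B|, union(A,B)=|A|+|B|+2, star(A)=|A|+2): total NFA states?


Syntax tree has 2 char leaf(s), 1 union(s), 0 star(s)
chars contribute 2×2 = 4; each union adds +2; each star adds +2
Total: 4 + 2 + 0 = 6 states


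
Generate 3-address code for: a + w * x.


Break into single-operator statements:
t1 = w * x
t2 = a + t1


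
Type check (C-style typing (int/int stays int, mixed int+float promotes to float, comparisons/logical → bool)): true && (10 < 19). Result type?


Operand types: bool && bool
Rule: logical operators take bool operands and yield bool
Result type: bool


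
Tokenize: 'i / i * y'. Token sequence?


Scan left to right, longest-match per lexeme
Tokens: ID(i), OP(/), ID(i), OP(*), ID(y)


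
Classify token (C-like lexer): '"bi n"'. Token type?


Pattern: double-quoted sequence
Type: STRING_LITERAL


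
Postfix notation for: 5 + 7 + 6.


Left to right (same or higher precedence on left)
Postfix: 5 7 + 6 +


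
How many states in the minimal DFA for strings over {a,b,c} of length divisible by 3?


Track length mod 3: states 0..2, accept at 0
Minimal DFA: 3 states


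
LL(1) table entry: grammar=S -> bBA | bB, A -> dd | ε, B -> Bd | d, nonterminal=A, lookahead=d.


For [A, d]: 'd' ∈ FIRST(dd)
Entry: A -> dd


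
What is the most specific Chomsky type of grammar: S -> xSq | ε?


Single nonterminal LHS, but x^n q^n is not regular
Classification: Type 2 (Context-Free)


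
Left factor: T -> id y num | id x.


Common prefix: 'id'
Factored: T -> id T', T' -> y num | x


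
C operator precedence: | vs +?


'+' is additive (level 9); '|' is bitwise OR (level 3)
Higher level binds tighter
'+' has higher precedence than '|'


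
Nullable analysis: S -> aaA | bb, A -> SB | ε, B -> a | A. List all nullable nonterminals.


A nonterminal is nullable iff some alternative derives ε (directly, or every symbol in it is nullable)
Nullable: {A, B}


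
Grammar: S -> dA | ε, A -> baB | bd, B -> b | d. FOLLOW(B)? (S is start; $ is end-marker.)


$ ∈ FOLLOW(S). For each A -> αBβ: add FIRST(β)\{ε} to FOLLOW(B); if β nullable, add FOLLOW(A).
FOLLOW(B) = {$}


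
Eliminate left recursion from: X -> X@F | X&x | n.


Left-recursive alternatives: X@F, X&x; non-recursive: n
Introduce X': X -> nX', X' -> @FX' | &xX' | ε


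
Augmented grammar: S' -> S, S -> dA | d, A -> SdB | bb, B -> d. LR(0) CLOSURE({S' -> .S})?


Start: S' -> .S
For each item with dot before a nonterminal B, add B -> .γ for every B-production
Closure: [S' -> .S, S -> .dA, S -> .d]


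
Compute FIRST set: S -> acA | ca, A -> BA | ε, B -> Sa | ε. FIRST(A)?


Per alternative of A: FIRST(BA) = {a, c, ε}; FIRST(ε) = {ε}
FIRST(A) = {a, c, ε}


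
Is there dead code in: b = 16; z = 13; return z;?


b is assigned but never read
Dead: 'b = 16'


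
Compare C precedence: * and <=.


'*' is multiplicative (level 10); '<=' is relational (level 7)
Higher level binds tighter
'*' has higher precedence than '<='


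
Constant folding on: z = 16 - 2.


16 - 2 = 14 at compile time
Optimized: z = 14


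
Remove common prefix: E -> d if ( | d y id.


Common prefix: 'd'
Factored: E -> d E', E' -> if ( | y id


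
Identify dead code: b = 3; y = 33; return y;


b is assigned but never read
Dead: 'b = 3'


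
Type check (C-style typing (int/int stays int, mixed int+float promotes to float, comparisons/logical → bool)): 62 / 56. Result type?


Operand types: int / int
Rule: mixed int/float promotes to float; int/int stays int
Result type: int


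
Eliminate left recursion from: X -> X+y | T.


Left-recursive alternatives: X+y; non-recursive: T
Introduce X': X -> TX', X' -> +yX' | ε


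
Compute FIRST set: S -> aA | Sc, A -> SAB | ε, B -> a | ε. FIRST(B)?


Per alternative of B: FIRST(a) = {a}; FIRST(ε) = {ε}
FIRST(B) = {a, ε}


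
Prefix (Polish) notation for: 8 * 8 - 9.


left-to-right (same/higher precedence on left): tree is (- (* 8 8) 9)
Prefix: - * 8 8 9


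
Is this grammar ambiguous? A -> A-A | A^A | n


'n-n^n' has two parse trees (no precedence encoded between - and ^)
Ambiguous


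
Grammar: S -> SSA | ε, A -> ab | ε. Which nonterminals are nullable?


A nonterminal is nullable iff some alternative derives ε (directly, or every symbol in it is nullable)
Nullable: {A, S}


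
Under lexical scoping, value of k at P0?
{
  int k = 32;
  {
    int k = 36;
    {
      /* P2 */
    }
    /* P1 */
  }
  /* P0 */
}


k declared in the same block as P0
k = 32


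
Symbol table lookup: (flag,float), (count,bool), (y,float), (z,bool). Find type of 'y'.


Lookup 'y' → type float


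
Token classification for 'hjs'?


Pattern: letter/underscore followed by alphanumerics, not a keyword
Type: IDENTIFIER


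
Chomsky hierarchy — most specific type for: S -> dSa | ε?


Single nonterminal LHS, but d^n a^n is not regular
Classification: Type 2 (Context-Free)


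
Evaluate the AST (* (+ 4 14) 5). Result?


Evaluate inner: (+ 4 14) = 18
Evaluate root: (* 18 5) = 90
Result: 90


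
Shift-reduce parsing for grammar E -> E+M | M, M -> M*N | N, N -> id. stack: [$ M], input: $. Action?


lookahead ∉ {*} so M won't extend; reduce E -> M
Action: reduce (E -> M)


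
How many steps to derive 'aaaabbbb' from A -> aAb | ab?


Derivation: A => aAb => aaAbb => aaaAbbb => aaaabbbb
Steps: 4


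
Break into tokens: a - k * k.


Scan left to right, longest-match per lexeme
Tokens: ID(a), OP(-), ID(k), OP(*), ID(k)


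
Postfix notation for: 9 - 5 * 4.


* has higher precedence, evaluate 5*4 first
Postfix: 9 5 4 * -


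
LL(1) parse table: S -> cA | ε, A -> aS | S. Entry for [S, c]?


For [S, c]: 'c' ∈ FIRST(cA)
Entry: S -> cA


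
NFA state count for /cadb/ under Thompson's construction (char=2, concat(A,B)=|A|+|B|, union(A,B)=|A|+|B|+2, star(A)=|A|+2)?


Syntax tree has 4 char leaf(s), 0 union(s), 0 star(s)
chars contribute 4×2 = 8; each union adds +2; each star adds +2
Total: 8 + 0 + 0 = 8 states


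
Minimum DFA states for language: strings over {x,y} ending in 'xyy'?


Track the longest suffix of input matching a prefix of 'xyy': 4 classes (prefixes of length 0..3)
Minimal DFA: 4 states


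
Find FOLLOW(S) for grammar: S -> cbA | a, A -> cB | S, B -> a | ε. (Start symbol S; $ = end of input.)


$ ∈ FOLLOW(S). For each A -> αBβ: add FIRST(β)\{ε} to FOLLOW(B); if β nullable, add FOLLOW(A).
FOLLOW(S) = {$}


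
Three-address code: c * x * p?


Break into single-operator statements:
t1 = c * x
t2 = t1 * p


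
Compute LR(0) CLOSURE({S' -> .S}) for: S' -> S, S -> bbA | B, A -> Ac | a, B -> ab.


Start: S' -> .S
For each item with dot before a nonterminal B, add B -> .γ for every B-production
Closure: [S' -> .S, S -> .bbA, S -> .B, B -> .ab]


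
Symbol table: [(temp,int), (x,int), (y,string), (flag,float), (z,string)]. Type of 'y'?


Lookup 'y' → type string


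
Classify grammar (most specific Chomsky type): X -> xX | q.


Right-linear: every RHS is a terminal or a terminal followed by one nonterminal
Classification: Type 3 (Regular)


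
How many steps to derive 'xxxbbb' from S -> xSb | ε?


Derivation: S => xSb => xxSbb => xxxSbbb => xxxbbb
Steps: 4


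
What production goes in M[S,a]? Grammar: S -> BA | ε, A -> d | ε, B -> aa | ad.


For [S, a]: 'a' ∈ FIRST(BA)
Entry: S -> BA


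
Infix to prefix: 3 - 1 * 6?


'*' binds tighter: tree is (- 3 (* 1 6))
Prefix: - 3 * 1 6


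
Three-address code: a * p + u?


Break into single-operator statements:
t1 = a * p
t2 = t1 + u


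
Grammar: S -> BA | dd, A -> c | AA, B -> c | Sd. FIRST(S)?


Per alternative of S: FIRST(BA) = {c, d}; FIRST(dd) = {d}
FIRST(S) = {c, d}


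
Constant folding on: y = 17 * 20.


17 * 20 = 340 at compile time
Optimized: y = 340


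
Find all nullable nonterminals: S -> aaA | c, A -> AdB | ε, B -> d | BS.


A nonterminal is nullable iff some alternative derives ε (directly, or every symbol in it is nullable)
Nullable: {A}


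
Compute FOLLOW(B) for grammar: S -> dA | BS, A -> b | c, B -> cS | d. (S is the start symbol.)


$ ∈ FOLLOW(S). For each A -> αBβ: add FIRST(β)\{ε} to FOLLOW(B); if β nullable, add FOLLOW(A).
FOLLOW(B) = {c, d}


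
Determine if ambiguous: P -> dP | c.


right-linear, alternatives start with distinct terminals 'd' vs 'c': unique leftmost derivation
Unambiguous


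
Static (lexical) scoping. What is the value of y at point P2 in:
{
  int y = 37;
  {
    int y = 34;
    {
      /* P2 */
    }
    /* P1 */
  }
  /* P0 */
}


P2's block does not declare y; resolves to the enclosing declaration at depth 1
y = 34


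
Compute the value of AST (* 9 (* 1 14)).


Evaluate inner: (* 1 14) = 14
Evaluate root: (* 9 14) = 126
Result: 126


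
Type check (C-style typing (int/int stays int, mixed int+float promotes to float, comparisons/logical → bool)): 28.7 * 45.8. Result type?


Operand types: float * float
Rule: mixed int/float promotes to float; int/int stays int
Result type: float


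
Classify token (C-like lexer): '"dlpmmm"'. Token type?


Pattern: double-quoted sequence
Type: STRING_LITERAL


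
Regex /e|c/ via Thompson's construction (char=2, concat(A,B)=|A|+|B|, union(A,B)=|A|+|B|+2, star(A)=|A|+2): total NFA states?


Syntax tree has 2 char leaf(s), 1 union(s), 0 star(s)
chars contribute 2×2 = 4; each union adds +2; each star adds +2
Total: 4 + 2 + 0 = 6 states


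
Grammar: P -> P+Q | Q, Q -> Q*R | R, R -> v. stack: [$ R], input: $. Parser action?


'R' (not preceded by Q*) is the handle for Q -> R
Action: reduce (Q -> R)


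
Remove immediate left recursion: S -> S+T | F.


Left-recursive alternatives: S+T; non-recursive: F
Introduce S': S -> FS', S' -> +TS' | ε


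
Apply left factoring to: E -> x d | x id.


Common prefix: 'x'
Factored: E -> x E', E' -> d | id


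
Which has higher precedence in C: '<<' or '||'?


'<<' is shift (level 8); '||' is logical OR (level 1)
Higher level binds tighter
'<<' has higher precedence than '||'


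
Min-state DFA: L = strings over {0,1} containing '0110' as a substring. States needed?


KMP-style automaton: 4 progress states + 1 absorbing accept = 5
Minimal DFA: 5 states


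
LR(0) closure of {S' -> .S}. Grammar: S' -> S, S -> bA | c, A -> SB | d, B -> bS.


Start: S' -> .S
For each item with dot before a nonterminal B, add B -> .γ for every B-production
Closure: [S' -> .S, S -> .bA, S -> .c]


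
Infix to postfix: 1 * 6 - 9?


Left to right (same or higher precedence on left)
Postfix: 1 6 * 9 -


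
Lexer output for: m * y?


Scan left to right, longest-match per lexeme
Tokens: ID(m), OP(*), ID(y)


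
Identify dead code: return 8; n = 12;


statement follows a return and is unreachable
Dead: 'n = 12'


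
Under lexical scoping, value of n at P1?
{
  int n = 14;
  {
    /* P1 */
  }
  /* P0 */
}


P1's block does not declare n; resolves to the enclosing declaration at depth 0
n = 14


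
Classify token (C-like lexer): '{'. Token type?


Pattern: delimiter/punctuation
Type: PUNCTUATION


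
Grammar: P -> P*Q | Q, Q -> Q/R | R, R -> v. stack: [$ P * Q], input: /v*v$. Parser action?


'/' can extend Q; shift to build Q -> Q/R
Action: shift


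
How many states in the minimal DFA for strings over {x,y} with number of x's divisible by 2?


Track (count of x) mod 2: states 0..1, accept at 0
Minimal DFA: 2 states


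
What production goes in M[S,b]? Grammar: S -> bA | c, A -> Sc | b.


For [S, b]: 'b' ∈ FIRST(bA)
Entry: S -> bA


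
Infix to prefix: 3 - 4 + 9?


left-to-right (same/higher precedence on left): tree is (+ (- 3 4) 9)
Prefix: + - 3 4 9


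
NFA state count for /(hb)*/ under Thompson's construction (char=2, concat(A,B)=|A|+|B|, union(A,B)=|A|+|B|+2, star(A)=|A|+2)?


Syntax tree has 2 char leaf(s), 0 union(s), 1 star(s)
chars contribute 2×2 = 4; each union adds +2; each star adds +2
Total: 4 + 0 + 2 = 6 states


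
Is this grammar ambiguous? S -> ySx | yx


balanced y^n…x^n: each string has a unique parse
Unambiguous


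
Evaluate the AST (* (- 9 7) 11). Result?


Evaluate inner: (- 9 7) = 2
Evaluate root: (* 2 11) = 22
Result: 22


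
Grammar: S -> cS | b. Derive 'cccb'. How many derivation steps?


Derivation: S => cS => ccS => cccS => cccb
Steps: 4


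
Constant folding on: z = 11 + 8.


11 + 8 = 19 at compile time
Optimized: z = 19


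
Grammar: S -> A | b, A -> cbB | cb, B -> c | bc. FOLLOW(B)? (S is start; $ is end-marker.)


$ ∈ FOLLOW(S). For each A -> αBβ: add FIRST(β)\{ε} to FOLLOW(B); if β nullable, add FOLLOW(A).
FOLLOW(B) = {$}


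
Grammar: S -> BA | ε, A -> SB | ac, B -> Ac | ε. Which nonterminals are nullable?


A nonterminal is nullable iff some alternative derives ε (directly, or every symbol in it is nullable)
Nullable: {A, B, S}


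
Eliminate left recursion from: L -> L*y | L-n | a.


Left-recursive alternatives: L*y, L-n; non-recursive: a
Introduce L': L -> aL', L' -> *yL' | -nL' | ε


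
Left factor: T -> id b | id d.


Common prefix: 'id'
Factored: T -> id T', T' -> b | d


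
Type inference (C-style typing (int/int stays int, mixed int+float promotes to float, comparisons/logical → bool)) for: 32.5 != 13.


Operand types: float != int
Rule: comparison yields bool
Result type: bool


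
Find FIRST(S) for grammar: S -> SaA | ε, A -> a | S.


Per alternative of S: FIRST(SaA) = {a}; FIRST(ε) = {ε}
FIRST(S) = {a, ε}


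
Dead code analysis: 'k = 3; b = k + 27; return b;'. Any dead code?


k is read by b's definition; b is returned
No dead code


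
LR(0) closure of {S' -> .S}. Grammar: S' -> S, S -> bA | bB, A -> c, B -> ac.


Start: S' -> .S
For each item with dot before a nonterminal B, add B -> .γ for every B-production
Closure: [S' -> .S, S -> .bA, S -> .bB]


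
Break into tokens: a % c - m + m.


Scan left to right, longest-match per lexeme
Tokens: ID(a), OP(%), ID(c), OP(-), ID(m), OP(+), ID(m)


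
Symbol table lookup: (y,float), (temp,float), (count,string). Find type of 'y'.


Lookup 'y' → type float


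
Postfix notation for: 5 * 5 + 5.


Left to right (same or higher precedence on left)
Postfix: 5 5 * 5 +


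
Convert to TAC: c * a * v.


Break into single-operator statements:
t1 = c * a
t2 = t1 * v


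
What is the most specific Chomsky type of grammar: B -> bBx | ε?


Single nonterminal LHS, but b^n x^n is not regular
Classification: Type 2 (Context-Free)


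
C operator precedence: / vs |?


'/' is multiplicative (level 10); '|' is bitwise OR (level 3)
Higher level binds tighter
'/' has higher precedence than '|'


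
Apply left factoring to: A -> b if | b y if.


Common prefix: 'b'
Factored: A -> b A', A' -> if | y if


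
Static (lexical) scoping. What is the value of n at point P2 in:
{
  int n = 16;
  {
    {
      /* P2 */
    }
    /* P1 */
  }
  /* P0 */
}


P2's block does not declare n; resolves to the enclosing declaration at depth 0
n = 16


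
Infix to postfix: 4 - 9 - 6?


Left to right (same or higher precedence on left)
Postfix: 4 9 - 6 -


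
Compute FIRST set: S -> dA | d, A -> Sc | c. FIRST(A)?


Per alternative of A: FIRST(Sc) = {d}; FIRST(c) = {c}
FIRST(A) = {c, d}


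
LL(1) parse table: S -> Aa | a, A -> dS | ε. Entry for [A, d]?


For [A, d]: 'd' ∈ FIRST(dS)
Entry: A -> dS


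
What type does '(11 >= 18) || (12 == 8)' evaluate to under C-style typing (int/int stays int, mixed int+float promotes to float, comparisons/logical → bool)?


Operand types: bool || bool
Rule: logical operators take bool operands and yield bool
Result type: bool


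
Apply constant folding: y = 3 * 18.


3 * 18 = 54 at compile time
Optimized: y = 54


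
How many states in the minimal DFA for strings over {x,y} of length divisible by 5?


Track length mod 5: states 0..4, accept at 0
Minimal DFA: 5 states


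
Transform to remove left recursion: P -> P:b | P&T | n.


Left-recursive alternatives: P:b, P&T; non-recursive: n
Introduce P': P -> nP', P' -> :bP' | &TP' | ε


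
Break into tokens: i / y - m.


Scan left to right, longest-match per lexeme
Tokens: ID(i), OP(/), ID(y), OP(-), ID(m)


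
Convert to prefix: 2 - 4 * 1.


'*' binds tighter: tree is (- 2 (* 4 1))
Prefix: - 2 * 4 1


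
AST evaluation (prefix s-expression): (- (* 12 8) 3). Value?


Evaluate inner: (* 12 8) = 96
Evaluate root: (- 96 3) = 93
Result: 93


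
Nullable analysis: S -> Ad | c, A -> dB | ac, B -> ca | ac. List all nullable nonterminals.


A nonterminal is nullable iff some alternative derives ε (directly, or every symbol in it is nullable)
Nullable: {}


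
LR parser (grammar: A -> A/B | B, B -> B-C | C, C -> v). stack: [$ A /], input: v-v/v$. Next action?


no handle ('A/' is not any RHS); shift 'v'
Action: shift


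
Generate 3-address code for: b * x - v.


Break into single-operator statements:
t1 = b * x
t2 = t1 - v


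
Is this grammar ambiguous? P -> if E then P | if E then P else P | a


dangling else: 'if E then if E then a else a' parses two ways
Ambiguous


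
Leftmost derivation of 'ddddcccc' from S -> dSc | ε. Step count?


Derivation: S => dSc => ddScc => dddSccc => ddddScccc => ddddcccc
Steps: 5


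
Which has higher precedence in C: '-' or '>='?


'-' is additive (level 9); '>=' is relational (level 7)
Higher level binds tighter
'-' has higher precedence than '>='


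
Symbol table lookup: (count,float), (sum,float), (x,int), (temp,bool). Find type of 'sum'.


Lookup 'sum' → type float


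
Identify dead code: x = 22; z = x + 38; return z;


x is read by z's definition; z is returned
No dead code


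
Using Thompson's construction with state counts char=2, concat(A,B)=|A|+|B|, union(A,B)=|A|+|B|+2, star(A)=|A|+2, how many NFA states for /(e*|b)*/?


Syntax tree has 2 char leaf(s), 1 union(s), 2 star(s)
chars contribute 2×2 = 4; each union adds +2; each star adds +2
Total: 4 + 2 + 4 = 10 states


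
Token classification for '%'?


Pattern: operator symbol
Type: OPERATOR


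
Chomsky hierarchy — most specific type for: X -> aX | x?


Right-linear: every RHS is a terminal or a terminal followed by one nonterminal
Classification: Type 3 (Regular)


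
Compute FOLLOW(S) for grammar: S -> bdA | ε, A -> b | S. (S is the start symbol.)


$ ∈ FOLLOW(S). For each A -> αBβ: add FIRST(β)\{ε} to FOLLOW(B); if β nullable, add FOLLOW(A).
FOLLOW(S) = {$}


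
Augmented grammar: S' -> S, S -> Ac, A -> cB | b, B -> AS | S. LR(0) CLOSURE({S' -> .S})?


Start: S' -> .S
For each item with dot before a nonterminal B, add B -> .γ for every B-production
Closure: [S' -> .S, S -> .Ac, A -> .cB, A -> .b]


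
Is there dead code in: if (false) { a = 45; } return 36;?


condition is constant false, so the whole block is unreachable
Dead: 'if (false) { a = 45; }'


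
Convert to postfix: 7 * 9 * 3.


Left to right (same or higher precedence on left)
Postfix: 7 9 * 3 *


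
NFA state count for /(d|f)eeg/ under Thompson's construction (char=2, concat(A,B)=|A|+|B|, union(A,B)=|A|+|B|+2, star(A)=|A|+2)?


Syntax tree has 5 char leaf(s), 1 union(s), 0 star(s)
chars contribute 5×2 = 10; each union adds +2; each star adds +2
Total: 10 + 2 + 0 = 12 states


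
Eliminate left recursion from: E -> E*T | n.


Left-recursive alternatives: E*T; non-recursive: n
Introduce E': E -> nE', E' -> *TE' | ε


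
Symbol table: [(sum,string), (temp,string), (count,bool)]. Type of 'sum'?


Lookup 'sum' → type string


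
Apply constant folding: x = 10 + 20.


10 + 20 = 30 at compile time
Optimized: x = 30


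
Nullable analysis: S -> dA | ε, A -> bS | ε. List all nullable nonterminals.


A nonterminal is nullable iff some alternative derives ε (directly, or every symbol in it is nullable)
Nullable: {A, S}


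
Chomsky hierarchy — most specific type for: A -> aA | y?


Right-linear: every RHS is a terminal or a terminal followed by one nonterminal
Classification: Type 3 (Regular)


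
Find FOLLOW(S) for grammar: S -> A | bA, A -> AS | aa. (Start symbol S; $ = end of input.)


$ ∈ FOLLOW(S). For each A -> αBβ: add FIRST(β)\{ε} to FOLLOW(B); if β nullable, add FOLLOW(A).
FOLLOW(S) = {$, a, b}


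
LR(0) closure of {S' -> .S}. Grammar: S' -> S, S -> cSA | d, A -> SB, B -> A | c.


Start: S' -> .S
For each item with dot before a nonterminal B, add B -> .γ for every B-production
Closure: [S' -> .S, S -> .cSA, S -> .d]


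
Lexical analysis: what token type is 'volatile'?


Pattern: reserved word
Type: KEYWORD


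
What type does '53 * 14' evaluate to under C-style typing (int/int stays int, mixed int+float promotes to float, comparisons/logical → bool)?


Operand types: int * int
Rule: mixed int/float promotes to float; int/int stays int
Result type: int


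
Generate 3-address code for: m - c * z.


Break into single-operator statements:
t1 = c * z
t2 = m - t1


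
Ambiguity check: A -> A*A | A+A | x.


'x*x+x' has two parse trees (no precedence encoded between * and +)
Ambiguous


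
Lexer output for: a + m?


Scan left to right, longest-match per lexeme
Tokens: ID(a), OP(+), ID(m)


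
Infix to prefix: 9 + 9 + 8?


left-to-right (same/higher precedence on left): tree is (+ (+ 9 9) 8)
Prefix: + + 9 9 8


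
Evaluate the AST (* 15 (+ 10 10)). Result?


Evaluate inner: (+ 10 10) = 20
Evaluate root: (* 15 20) = 300
Result: 300


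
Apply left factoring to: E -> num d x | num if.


Common prefix: 'num'
Factored: E -> num E', E' -> d x | if


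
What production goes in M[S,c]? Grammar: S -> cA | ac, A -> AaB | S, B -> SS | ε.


For [S, c]: 'c' ∈ FIRST(cA)
Entry: S -> cA


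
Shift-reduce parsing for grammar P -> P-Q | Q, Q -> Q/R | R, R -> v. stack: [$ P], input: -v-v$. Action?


shift '-' to continue P -> P-Q
Action: shift


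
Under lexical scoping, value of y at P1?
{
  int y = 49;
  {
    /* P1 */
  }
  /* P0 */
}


P1's block does not declare y; resolves to the enclosing declaration at depth 0
y = 49


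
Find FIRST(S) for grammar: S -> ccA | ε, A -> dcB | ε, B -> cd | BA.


Per alternative of S: FIRST(ccA) = {c}; FIRST(ε) = {ε}
FIRST(S) = {c, ε}


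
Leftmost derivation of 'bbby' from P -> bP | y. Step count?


Derivation: P => bP => bbP => bbbP => bbby
Steps: 4


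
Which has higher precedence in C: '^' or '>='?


'>=' is relational (level 7); '^' is bitwise XOR (level 4)
Higher level binds tighter
'>=' has higher precedence than '^'


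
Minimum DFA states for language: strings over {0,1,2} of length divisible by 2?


Track length mod 2: states 0..1, accept at 0
Minimal DFA: 2 states


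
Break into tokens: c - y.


Scan left to right, longest-match per lexeme
Tokens: ID(c), OP(-), ID(y)


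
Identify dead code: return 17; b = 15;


statement follows a return and is unreachable
Dead: 'b = 15'


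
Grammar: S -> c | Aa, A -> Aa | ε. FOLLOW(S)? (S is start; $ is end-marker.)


$ ∈ FOLLOW(S). For each A -> αBβ: add FIRST(β)\{ε} to FOLLOW(B); if β nullable, add FOLLOW(A).
FOLLOW(S) = {$}


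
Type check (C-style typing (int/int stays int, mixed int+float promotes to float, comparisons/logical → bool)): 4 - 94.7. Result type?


Operand types: int - float
Rule: mixed int/float promotes to float; int/int stays int
Result type: float


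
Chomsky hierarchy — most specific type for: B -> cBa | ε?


Single nonterminal LHS, but c^n a^n is not regular
Classification: Type 2 (Context-Free)


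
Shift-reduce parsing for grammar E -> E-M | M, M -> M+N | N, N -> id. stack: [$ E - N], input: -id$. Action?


'N' (not preceded by M+) is the handle for M -> N
Action: reduce (M -> N)


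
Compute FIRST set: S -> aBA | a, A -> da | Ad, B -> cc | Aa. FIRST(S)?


Per alternative of S: FIRST(aBA) = {a}; FIRST(a) = {a}
FIRST(S) = {a}


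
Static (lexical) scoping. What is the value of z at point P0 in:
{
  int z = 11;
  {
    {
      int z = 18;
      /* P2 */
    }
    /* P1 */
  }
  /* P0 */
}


z declared in the same block as P0
z = 11


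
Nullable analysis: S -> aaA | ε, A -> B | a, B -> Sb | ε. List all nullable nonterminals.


A nonterminal is nullable iff some alternative derives ε (directly, or every symbol in it is nullable)
Nullable: {A, B, S}


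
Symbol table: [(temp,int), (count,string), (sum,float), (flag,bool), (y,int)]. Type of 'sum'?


Lookup 'sum' → type float


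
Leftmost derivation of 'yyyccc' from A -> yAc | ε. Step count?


Derivation: A => yAc => yyAcc => yyyAccc => yyyccc
Steps: 4


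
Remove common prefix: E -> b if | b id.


Common prefix: 'b'
Factored: E -> b E', E' -> if | id


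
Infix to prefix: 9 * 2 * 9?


left-to-right (same/higher precedence on left): tree is (* (* 9 2) 9)
Prefix: * * 9 2 9


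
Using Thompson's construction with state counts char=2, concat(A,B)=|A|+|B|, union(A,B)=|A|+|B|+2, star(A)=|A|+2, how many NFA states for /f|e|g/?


Syntax tree has 3 char leaf(s), 2 union(s), 0 star(s)
chars contribute 3×2 = 6; each union adds +2; each star adds +2
Total: 6 + 4 + 0 = 10 states
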